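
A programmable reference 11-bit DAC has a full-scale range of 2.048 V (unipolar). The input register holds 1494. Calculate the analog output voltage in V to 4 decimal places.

LSB = 2.048 V / 2^11 = 1.000 mV.
V_out = 0 + 1494 × 0.001 V = 1.494 V.

1.4940 V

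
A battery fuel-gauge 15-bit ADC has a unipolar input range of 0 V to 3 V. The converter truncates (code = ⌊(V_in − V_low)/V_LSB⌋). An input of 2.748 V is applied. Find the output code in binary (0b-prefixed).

With 32768 levels over 3 V, one step is 91.55 µV.
(V_in − V_low)/LSB = (2.748 − 0) / 9.15527e-05 = 30015.488.
So the output code is 30015.
In binary (0b-prefixed): 0b111010100111111.

code 0b111010100111111 (decimal 30015)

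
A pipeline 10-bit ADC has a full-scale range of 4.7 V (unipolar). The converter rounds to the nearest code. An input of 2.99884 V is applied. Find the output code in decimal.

code 653

Full-scale span = 4.7 V; LSB = 4.7/2^10 = 4.590 mV.
(2.99884 − 0) / 0.00458984 = 653.364 LSBs.
So the output code is 653.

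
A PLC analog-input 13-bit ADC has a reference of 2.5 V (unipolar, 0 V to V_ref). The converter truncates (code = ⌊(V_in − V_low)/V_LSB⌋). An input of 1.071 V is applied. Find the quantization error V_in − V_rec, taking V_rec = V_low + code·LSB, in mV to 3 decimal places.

One LSB is 2.5 V / 8192 = 305.18 µV.
(1.071 − 0)/0.000305176 = 3509.4528; ⌊·⌋ gives code 3509.
V_rec = 0 + 3509·0.000305176 = 1.0708618 V.
V_in − V_rec = 0.000138184 V = 0.138 mV.

0.138 mV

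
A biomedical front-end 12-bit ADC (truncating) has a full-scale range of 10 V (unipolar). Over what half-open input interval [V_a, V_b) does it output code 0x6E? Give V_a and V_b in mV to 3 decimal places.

LSB = 10/2^12 = 2.441 mV.
Code 0x6E = 110 decimal.
V_a = V_low + 110·LSB = 0.268555 V; V_b = V_low + 111·LSB = 0.270996 V.

[268.555 mV, 270.996 mV)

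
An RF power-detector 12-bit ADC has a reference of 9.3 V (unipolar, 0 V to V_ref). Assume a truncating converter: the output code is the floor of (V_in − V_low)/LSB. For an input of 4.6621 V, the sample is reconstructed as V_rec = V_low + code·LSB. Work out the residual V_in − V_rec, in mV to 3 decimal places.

LSB = 9.3/2^12 = 2.271 mV.
(4.6621 − 0)/0.00227051 = 2053.3292; ⌊·⌋ gives code 2053.
Reconstructed: 4.6613525 V.
Error = 4.6621 − 4.6613525 = 0.000747461 V = 0.747 mV.

0.747 mV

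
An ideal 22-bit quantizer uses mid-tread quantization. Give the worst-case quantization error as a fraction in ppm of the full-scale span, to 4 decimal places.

0.1192 ppm

Rounding → worst-case error = ½ LSB = V_FS/2^23, so 1e+06/8388608 = 0.119209 ppm of full scale.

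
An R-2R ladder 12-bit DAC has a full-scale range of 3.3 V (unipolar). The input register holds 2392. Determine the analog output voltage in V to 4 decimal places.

1.9271 V

LSB = 3.3 V / 2^12 = 0.806 mV.
V_out = 0 + 2392 × 0.000805664 V = 1.92715 V.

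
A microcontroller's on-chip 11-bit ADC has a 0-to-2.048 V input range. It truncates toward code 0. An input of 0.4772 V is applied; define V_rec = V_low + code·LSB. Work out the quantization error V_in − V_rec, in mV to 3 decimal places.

0.200 mV

LSB = 2.048/2^11 = 1.000 mV.
(0.4772 − 0)/0.001 = 477.2000; ⌊·⌋ gives code 477.
V_rec = 0 + 477·0.001 = 0.477 V.
Difference: 0.0002 V → 0.200 mV.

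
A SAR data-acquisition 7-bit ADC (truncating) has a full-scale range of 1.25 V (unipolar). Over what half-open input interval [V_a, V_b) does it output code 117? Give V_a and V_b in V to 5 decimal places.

LSB = 1.25/2^7 = 9.766 mV.
V_a = V_low + 117·LSB = 1.14258 V; V_b = V_low + 118·LSB = 1.15234 V.

[1.14258 V, 1.15234 V)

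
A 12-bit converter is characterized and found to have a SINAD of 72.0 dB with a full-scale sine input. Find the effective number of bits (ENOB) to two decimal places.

ENOB = (SINAD − 1.76) / 6.02 = (72.0 − 1.76)/6.02 = 11.668.

11.67 bits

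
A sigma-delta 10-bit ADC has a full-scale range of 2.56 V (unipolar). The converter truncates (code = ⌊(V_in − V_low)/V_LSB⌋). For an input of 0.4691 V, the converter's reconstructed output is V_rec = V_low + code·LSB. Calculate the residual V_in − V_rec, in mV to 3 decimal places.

Step size: 2.56 V ÷ 2^10 = 2.500 mV.
(V_in − V_low)/LSB = (0.4691 − 0)/0.0025 = 187.6400 → code 187 (floor).
Code 187 maps back to 0 + 187×0.0025 V = 0.4675 V.
Error = 0.4691 − 0.4675 = 0.0016 V = 1.600 mV.

1.600 mV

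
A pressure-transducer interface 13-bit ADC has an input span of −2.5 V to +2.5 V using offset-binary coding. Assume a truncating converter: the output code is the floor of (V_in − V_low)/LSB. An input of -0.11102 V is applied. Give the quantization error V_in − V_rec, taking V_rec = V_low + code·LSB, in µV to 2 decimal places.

LSB = 5/2^13 = 0.610 mV.
(-0.11102 − (−2.5))/0.000610352 = 3914.1048; ⌊·⌋ gives code 3914.
Code 3914 maps back to (−2.5) + 3914×0.000610352 V = -0.11108398 V.
Error = -0.11102 − (−0.11108398) = 6.39844e-05 V = 63.98 µV.

63.98 µV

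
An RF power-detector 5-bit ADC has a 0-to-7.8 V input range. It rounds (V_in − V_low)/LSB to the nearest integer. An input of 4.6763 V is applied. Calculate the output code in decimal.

LSB = 7.8 V / 32 = 243.750 mV.
(V_in − V_low)/LSB = (4.6763 − 0) / 0.24375 = 19.185.
So the output code is 19.

code 19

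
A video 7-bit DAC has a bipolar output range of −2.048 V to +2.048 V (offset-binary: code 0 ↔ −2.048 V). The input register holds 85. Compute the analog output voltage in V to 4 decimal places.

LSB = 4.096 V / 2^7 = 32.000 mV.
V_out = (−2.048) + 85 × 0.032 V = 0.672 V.

0.6720 V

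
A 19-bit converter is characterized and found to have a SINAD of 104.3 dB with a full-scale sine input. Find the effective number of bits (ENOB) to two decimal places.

ENOB = (SINAD − 1.76) / 6.02 = (104.3 − 1.76)/6.02 = 17.033.

17.03 bits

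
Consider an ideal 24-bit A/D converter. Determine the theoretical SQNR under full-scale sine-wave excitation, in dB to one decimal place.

146.2 dB

SNR ≈ 6.02·N + 1.76 dB = 6.02·24 + 1.76 = 146.24 dB.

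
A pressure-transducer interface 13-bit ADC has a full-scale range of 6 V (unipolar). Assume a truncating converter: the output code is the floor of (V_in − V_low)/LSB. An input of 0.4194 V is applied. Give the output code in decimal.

Full-scale span = 6 V; LSB = 6/2^13 = 0.732 mV.
(V_in − V_low)/LSB = (0.4194 − 0) / 0.000732422 = 572.621.
Floor → code 572.

code 572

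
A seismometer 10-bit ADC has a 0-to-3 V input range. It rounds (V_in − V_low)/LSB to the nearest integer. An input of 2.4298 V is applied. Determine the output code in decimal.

code 829

LSB = 3 V / 1024 = 2.930 mV.
Input sits at 829.372 steps above V_low.
Round → code 829.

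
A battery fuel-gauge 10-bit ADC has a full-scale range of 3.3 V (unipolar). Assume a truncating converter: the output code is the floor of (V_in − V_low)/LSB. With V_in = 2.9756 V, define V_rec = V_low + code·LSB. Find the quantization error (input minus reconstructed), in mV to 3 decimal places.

LSB = 3.3/2^10 = 3.223 mV.
(V_in − V_low)/LSB = (2.9756 − 0)/0.00322266 = 923.3377 → code 923 (floor).
V_rec = 0 + 923·0.00322266 = 2.9745117 V.
V_in − V_rec = 0.00108828 V = 1.088 mV.

1.088 mV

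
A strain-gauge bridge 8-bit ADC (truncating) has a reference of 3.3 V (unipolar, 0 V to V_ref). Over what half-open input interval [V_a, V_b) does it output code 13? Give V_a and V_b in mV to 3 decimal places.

LSB = 3.3/2^8 = 12.891 mV.
V_a = V_low + 13·LSB = 0.167578 V; V_b = V_low + 14·LSB = 0.180469 V.

[167.578 mV, 180.469 mV)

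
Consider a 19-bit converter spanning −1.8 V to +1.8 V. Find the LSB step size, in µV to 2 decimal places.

Full-scale span = 3.6 V.
LSB = 3.6 / 2^19 = 3.6 / 524288 = 6.86646e-06 V = 6.87 µV.

6.87 µV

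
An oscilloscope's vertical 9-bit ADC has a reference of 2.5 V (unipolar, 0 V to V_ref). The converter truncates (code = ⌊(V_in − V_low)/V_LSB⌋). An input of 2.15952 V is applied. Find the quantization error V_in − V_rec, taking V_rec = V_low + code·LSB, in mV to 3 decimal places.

1.317 mV

One LSB is 2.5 V / 512 = 4.883 mV.
(V_in − V_low)/LSB = (2.15952 − 0)/0.00488281 = 442.2697 → code 442 (floor).
Reconstructed: 2.1582031 V.
V_in − V_rec = 0.00131687 V = 1.317 mV.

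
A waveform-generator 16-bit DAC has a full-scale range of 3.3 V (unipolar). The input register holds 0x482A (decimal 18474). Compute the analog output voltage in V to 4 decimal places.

0.9302 V

LSB = 3.3 V / 2^16 = 50.35 µV.
Code 0x482A = 18474 decimal.
V_out = 0 + 18474 × 5.0354e-05 V = 0.93024 V.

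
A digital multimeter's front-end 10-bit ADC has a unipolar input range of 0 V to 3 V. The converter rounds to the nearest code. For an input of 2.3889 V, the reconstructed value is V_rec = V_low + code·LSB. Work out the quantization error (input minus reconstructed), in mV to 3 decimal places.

Step size: 3 V ÷ 2^10 = 2.930 mV.
(V_in − V_low)/LSB = (2.3889 − 0)/0.00292969 = 815.4112 → code 815 (round).
Reconstructed: 2.3876953 V.
V_in − V_rec = 0.00120469 V = 1.205 mV.

1.205 mV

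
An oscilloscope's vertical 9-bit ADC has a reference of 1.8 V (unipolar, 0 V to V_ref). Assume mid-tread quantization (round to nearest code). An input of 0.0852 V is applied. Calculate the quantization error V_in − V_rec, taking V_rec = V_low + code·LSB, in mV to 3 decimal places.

One LSB is 1.8 V / 512 = 3.516 mV.
Scaled input = 24.2347 LSBs, so code = 24.
Reconstructed: 0.084375 V.
V_in − V_rec = 0.000825 V = 0.825 mV.

0.825 mV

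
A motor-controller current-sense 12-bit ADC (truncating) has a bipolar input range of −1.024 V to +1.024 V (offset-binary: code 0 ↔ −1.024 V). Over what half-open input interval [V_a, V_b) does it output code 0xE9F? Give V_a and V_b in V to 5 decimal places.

[0.84750 V, 0.84800 V)

LSB = 2.048/2^12 = 0.500 mV.
Code 0xE9F = 3743 decimal.
V_a = V_low + 3743·LSB = 0.8475 V; V_b = V_low + 3744·LSB = 0.848 V.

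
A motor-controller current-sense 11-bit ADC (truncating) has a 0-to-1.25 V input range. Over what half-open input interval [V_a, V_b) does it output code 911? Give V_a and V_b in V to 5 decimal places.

LSB = 1.25/2^11 = 0.610 mV.
V_a = V_low + 911·LSB = 0.55603 V; V_b = V_low + 912·LSB = 0.556641 V.

[0.55603 V, 0.55664 V)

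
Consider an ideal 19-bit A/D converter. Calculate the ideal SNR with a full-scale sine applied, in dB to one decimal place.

SNR ≈ 6.02·N + 1.76 dB = 6.02·19 + 1.76 = 116.14 dB.

116.1 dB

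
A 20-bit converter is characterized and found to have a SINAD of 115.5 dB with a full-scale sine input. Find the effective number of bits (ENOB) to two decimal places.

18.89 bits

ENOB = (SINAD − 1.76) / 6.02 = (115.5 − 1.76)/6.02 = 18.894.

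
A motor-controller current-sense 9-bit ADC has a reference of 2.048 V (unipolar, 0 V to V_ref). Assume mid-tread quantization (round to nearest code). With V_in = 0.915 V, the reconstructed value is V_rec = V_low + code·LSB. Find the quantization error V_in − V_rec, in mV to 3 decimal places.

LSB = 2.048/2^9 = 4.000 mV.
(V_in − V_low)/LSB = (0.915 − 0)/0.004 = 228.7500 → code 229 (round).
V_rec = 0 + 229·0.004 = 0.916 V.
V_in − V_rec = -0.001 V = -1.000 mV.

-1.000 mV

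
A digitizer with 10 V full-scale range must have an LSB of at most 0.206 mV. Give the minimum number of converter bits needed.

Number of steps required ≥ 10 V / 0.206 mV = 48543.69.
Need 2^N ≥ 48543.69; 2^15 = 32768, 2^16 = 65536.
Minimum N = 16.

16 bits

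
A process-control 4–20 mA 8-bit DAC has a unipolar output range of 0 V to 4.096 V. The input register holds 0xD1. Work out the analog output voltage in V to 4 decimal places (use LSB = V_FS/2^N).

LSB = 4.096 V / 2^8 = 16.000 mV.
Code 0xD1 = 209 decimal.
V_out = 0 + 209 × 0.016 V = 3.344 V.

3.3440 V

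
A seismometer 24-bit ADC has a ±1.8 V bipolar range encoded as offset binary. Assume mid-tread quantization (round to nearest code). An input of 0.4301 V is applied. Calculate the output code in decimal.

code 10393019

LSB = 3.6 V / 16777216 = 0.21 µV.
(0.4301 − (−1.8)) / 2.14577e-07 = 10393019.278 LSBs.
So the output code is 10393019.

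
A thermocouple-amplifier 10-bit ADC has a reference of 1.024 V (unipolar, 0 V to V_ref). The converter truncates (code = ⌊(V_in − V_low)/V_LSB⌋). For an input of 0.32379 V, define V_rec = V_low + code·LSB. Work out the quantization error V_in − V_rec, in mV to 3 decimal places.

0.790 mV

One LSB is 1.024 V / 1024 = 1.000 mV.
Scaled input = 323.7900 LSBs, so code = 323.
Code 323 maps back to 0 + 323×0.001 V = 0.323 V.
Error = 0.32379 − 0.323 = 0.00079 V = 0.790 mV.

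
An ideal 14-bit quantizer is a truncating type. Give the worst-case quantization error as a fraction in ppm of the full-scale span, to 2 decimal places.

Truncating → worst-case error = 1 LSB = V_FS/2^14, so 1e+06/16384 = 61.0352 ppm of full scale.

61.04 ppm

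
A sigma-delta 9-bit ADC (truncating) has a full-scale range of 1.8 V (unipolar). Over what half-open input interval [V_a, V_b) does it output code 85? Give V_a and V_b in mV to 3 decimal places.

LSB = 1.8/2^9 = 3.516 mV.
V_a = V_low + 85·LSB = 0.298828 V; V_b = V_low + 86·LSB = 0.302344 V.

[298.828 mV, 302.344 mV)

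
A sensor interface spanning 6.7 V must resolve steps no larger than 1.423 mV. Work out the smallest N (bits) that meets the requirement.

13 bits

Number of steps required ≥ 6.7 V / 1.423 mV = 4708.36.
Need 2^N ≥ 4708.36; 2^12 = 4096, 2^13 = 8192.
Minimum N = 13.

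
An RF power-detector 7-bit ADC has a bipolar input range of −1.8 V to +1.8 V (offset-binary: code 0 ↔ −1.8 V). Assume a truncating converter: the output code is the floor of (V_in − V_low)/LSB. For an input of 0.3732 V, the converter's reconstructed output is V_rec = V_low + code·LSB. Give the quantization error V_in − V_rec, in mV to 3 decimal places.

Step size: 3.6 V ÷ 2^7 = 28.125 mV.
(0.3732 − (−1.8))/0.028125 = 77.2693; ⌊·⌋ gives code 77.
V_rec = (−1.8) + 77·0.028125 = 0.365625 V.
Difference: 0.007575 V → 7.575 mV.

7.575 mV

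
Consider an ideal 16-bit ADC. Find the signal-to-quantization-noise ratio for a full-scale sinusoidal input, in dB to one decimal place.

SNR ≈ 6.02·N + 1.76 dB = 6.02·16 + 1.76 = 98.08 dB.

98.1 dB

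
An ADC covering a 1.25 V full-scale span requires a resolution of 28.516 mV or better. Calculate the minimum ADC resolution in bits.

6 bits

Number of steps required ≥ 1.25 V / 28.516 mV = 43.84.
Need 2^N ≥ 43.84; 2^5 = 32, 2^6 = 64.
Minimum N = 6.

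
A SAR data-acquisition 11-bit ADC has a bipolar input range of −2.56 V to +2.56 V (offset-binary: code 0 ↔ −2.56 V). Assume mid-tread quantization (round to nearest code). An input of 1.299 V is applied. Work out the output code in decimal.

code 1544

With 2048 levels over 5.12 V, one step is 2.500 mV.
(1.299 − (−2.56)) / 0.0025 = 1543.600 LSBs.
So the output code is 1544.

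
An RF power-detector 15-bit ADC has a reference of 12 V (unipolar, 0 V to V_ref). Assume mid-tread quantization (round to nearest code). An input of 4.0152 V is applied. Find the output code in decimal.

code 10964

LSB = 12 V / 32768 = 366.21 µV.
Input sits at 10964.173 steps above V_low.
Round → code 10964.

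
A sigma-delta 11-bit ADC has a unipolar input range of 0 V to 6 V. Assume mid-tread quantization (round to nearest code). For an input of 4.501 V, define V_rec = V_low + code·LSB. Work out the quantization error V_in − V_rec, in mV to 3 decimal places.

LSB = 6/2^11 = 2.930 mV.
Scaled input = 1536.3413 LSBs, so code = 1536.
V_rec = 0 + 1536·0.00292969 = 4.5 V.
V_in − V_rec = 0.001 V = 1.000 mV.

1.000 mV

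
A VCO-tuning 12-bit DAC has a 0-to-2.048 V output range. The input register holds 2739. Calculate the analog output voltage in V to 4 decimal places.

1.3695 V

LSB = 2.048 V / 2^12 = 0.500 mV.
V_out = 0 + 2739 × 0.0005 V = 1.3695 V.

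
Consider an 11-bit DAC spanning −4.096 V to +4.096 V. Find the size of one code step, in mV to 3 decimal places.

4.000 mV

Full-scale span = 8.192 V.
LSB = 8.192 / 2^11 = 8.192 / 2048 = 0.004 V = 4.000 mV.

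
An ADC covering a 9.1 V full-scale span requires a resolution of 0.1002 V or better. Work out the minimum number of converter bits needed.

7 bits

Number of steps required ≥ 9.1 V / 0.1002 V = 90.82.
Need 2^N ≥ 90.82; 2^6 = 64, 2^7 = 128.
Minimum N = 7.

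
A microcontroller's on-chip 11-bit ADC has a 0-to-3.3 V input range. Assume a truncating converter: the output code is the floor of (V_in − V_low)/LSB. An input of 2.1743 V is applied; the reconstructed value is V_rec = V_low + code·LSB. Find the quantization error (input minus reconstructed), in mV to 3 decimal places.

0.618 mV

One LSB is 3.3 V / 2048 = 1.611 mV.
Scaled input = 1349.3838 LSBs, so code = 1349.
Code 1349 maps back to 0 + 1349×0.00161133 V = 2.1736816 V.
V_in − V_rec = 0.000618359 V = 0.618 mV.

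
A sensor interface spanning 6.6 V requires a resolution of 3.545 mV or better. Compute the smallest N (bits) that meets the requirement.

Number of steps required ≥ 6.6 V / 3.545 mV = 1861.78.
Need 2^N ≥ 1861.78; 2^10 = 1024, 2^11 = 2048.
Minimum N = 11.

11 bits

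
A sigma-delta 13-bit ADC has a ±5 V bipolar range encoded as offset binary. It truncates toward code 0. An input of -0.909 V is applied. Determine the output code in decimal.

code 3351

Full-scale span = 10 V; LSB = 10/2^13 = 1.221 mV.
(V_in − V_low)/LSB = (-0.909 − (−5)) / 0.0012207 = 3351.347.
Floor → code 3351.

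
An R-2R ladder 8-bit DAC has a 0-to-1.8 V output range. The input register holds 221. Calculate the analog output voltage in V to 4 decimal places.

LSB = 1.8 V / 2^8 = 7.031 mV.
V_out = 0 + 221 × 0.00703125 V = 1.55391 V.

1.5539 V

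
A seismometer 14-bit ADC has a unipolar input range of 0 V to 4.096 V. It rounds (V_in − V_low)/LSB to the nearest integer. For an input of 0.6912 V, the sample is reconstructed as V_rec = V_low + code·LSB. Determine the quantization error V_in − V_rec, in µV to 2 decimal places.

LSB = 4.096/2^14 = 250.00 µV.
(0.6912 − 0)/0.00025 = 2764.8000; round gives code 2765.
Code 2765 maps back to 0 + 2765×0.00025 V = 0.69125 V.
Difference: -5e-05 V → -50.00 µV.

-50.00 µV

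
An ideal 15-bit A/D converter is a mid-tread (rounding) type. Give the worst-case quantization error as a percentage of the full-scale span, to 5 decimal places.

Rounding → worst-case error = ½ LSB = V_FS/2^16, so 100/65536 = 0.00152588 % of full scale.

0.00153 %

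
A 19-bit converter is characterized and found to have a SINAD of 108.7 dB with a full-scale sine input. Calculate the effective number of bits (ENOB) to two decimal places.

17.76 bits

ENOB = (SINAD − 1.76) / 6.02 = (108.7 − 1.76)/6.02 = 17.764.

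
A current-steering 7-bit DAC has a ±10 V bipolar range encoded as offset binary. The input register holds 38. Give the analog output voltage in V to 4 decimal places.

-4.0625 V

LSB = 20 V / 2^7 = 156.250 mV.
V_out = (−10) + 38 × 0.15625 V = -4.0625 V.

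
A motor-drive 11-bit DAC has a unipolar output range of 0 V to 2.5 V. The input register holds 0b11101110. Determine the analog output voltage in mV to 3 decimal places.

LSB = 2.5 V / 2^11 = 1.221 mV.
Code 0b11101110 = 238 decimal.
V_out = 0 + 238 × 0.0012207 V = 0.290527 V.
= 290.527 mV.

290.527 mV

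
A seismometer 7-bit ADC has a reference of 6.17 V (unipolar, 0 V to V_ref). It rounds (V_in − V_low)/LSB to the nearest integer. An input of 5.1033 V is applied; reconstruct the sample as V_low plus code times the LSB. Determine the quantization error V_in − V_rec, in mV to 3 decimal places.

-6.231 mV

Step size: 6.17 V ÷ 2^7 = 48.203 mV.
(V_in − V_low)/LSB = (5.1033 − 0)/0.0482031 = 105.8707 → code 106 (round).
Code 106 maps back to 0 + 106×0.0482031 V = 5.1095312 V.
V_in − V_rec = -0.00623125 V = -6.231 mV.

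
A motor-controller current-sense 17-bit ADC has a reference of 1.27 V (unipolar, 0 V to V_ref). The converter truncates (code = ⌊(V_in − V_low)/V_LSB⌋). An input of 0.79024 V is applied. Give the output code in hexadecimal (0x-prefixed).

code 0x13E95 (decimal 81557)

With 131072 levels over 1.27 V, one step is 9.69 µV.
Input sits at 81557.746 steps above V_low.
⌊·⌋(81557.746) = 81557.
In hexadecimal (0x-prefixed): 0x13E95.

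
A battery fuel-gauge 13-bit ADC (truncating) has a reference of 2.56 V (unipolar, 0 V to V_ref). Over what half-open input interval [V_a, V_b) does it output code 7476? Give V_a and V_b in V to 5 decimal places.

LSB = 2.56/2^13 = 312.50 µV.
V_a = V_low + 7476·LSB = 2.33625 V; V_b = V_low + 7477·LSB = 2.33656 V.

[2.33625 V, 2.33656 V)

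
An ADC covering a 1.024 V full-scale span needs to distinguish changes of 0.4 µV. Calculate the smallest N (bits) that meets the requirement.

22 bits

Number of steps required ≥ 1.024 V / 0.4 µV = 2560000.00.
Need 2^N ≥ 2560000.00; 2^21 = 2097152, 2^22 = 4194304.
Minimum N = 22.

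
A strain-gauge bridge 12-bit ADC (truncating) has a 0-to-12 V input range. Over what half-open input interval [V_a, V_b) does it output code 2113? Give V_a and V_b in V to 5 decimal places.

LSB = 12/2^12 = 2.930 mV.
V_a = V_low + 2113·LSB = 6.19043 V; V_b = V_low + 2114·LSB = 6.19336 V.

[6.19043 V, 6.19336 V)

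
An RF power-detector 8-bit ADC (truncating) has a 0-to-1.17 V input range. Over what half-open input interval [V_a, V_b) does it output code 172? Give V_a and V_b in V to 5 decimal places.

LSB = 1.17/2^8 = 4.570 mV.
V_a = V_low + 172·LSB = 0.786094 V; V_b = V_low + 173·LSB = 0.790664 V.

[0.78609 V, 0.79066 V)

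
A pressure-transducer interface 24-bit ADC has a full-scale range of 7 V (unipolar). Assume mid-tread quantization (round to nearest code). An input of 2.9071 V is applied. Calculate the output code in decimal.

code 6967578

LSB = 7 V / 16777216 = 0.42 µV.
Input sits at 6967577.805 steps above V_low.
round(6967577.805) = 6967578.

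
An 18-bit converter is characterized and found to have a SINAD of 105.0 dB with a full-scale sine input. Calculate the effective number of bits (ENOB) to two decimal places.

17.15 bits

ENOB = (SINAD − 1.76) / 6.02 = (105.0 − 1.76)/6.02 = 17.150.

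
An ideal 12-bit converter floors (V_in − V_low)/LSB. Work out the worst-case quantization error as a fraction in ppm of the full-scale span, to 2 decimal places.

244.14 ppm

Truncating → worst-case error = 1 LSB = V_FS/2^12, so 1e+06/4096 = 244.141 ppm of full scale.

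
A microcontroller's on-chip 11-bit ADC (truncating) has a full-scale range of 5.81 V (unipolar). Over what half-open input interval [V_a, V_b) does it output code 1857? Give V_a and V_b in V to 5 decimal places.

LSB = 5.81/2^11 = 2.837 mV.
V_a = V_low + 1857·LSB = 5.26815 V; V_b = V_low + 1858·LSB = 5.27099 V.

[5.26815 V, 5.27099 V)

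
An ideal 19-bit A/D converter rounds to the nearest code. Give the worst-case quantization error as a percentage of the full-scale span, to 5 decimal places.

Rounding → worst-case error = ½ LSB = V_FS/2^20, so 100/1048576 = 9.53674e-05 % of full scale.

0.00010 %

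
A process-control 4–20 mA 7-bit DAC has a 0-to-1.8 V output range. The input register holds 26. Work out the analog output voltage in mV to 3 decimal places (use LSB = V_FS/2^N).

LSB = 1.8 V / 2^7 = 14.062 mV.
V_out = 0 + 26 × 0.0140625 V = 0.365625 V.
= 365.625 mV.

365.625 mV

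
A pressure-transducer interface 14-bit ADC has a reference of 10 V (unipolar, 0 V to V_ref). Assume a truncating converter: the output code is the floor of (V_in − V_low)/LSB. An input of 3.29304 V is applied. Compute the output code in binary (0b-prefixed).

code 0b1010100010011 (decimal 5395)

LSB = 10 V / 16384 = 0.610 mV.
(V_in − V_low)/LSB = (3.29304 − 0) / 0.000610352 = 5395.317.
So the output code is 5395.
In binary (0b-prefixed): 0b1010100010011.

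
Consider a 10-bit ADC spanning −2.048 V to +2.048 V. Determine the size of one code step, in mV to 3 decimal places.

4.000 mV

Full-scale span = 4.096 V.
LSB = 4.096 / 2^10 = 4.096 / 1024 = 0.004 V = 4.000 mV.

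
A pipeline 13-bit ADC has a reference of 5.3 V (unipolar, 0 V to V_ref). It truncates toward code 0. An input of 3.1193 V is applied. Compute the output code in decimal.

With 8192 levels over 5.3 V, one step is 0.647 mV.
Input sits at 4821.378 steps above V_low.
So the output code is 4821.

code 4821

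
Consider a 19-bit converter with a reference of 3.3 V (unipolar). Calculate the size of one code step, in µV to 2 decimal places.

6.29 µV

Full-scale span = 3.3 V.
LSB = 3.3 / 2^19 = 3.3 / 524288 = 6.29425e-06 V = 6.29 µV.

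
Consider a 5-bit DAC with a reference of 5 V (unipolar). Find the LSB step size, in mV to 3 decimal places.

Full-scale span = 5 V.
LSB = 5 / 2^5 = 5 / 32 = 0.15625 V = 156.250 mV.

156.250 mV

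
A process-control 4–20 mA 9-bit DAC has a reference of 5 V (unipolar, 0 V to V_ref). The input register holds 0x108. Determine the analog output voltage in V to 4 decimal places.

LSB = 5 V / 2^9 = 9.766 mV.
Code 0x108 = 264 decimal.
V_out = 0 + 264 × 0.00976562 V = 2.57812 V.

2.5781 V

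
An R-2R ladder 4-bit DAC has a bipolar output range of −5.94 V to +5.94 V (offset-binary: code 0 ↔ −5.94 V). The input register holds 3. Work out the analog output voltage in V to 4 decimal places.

LSB = 11.88 V / 2^4 = 0.7425 V.
V_out = (−5.94) + 3 × 0.7425 V = -3.7125 V.

-3.7125 V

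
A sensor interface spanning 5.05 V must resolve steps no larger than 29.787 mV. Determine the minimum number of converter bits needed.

8 bits

Number of steps required ≥ 5.05 V / 29.787 mV = 169.54.
Need 2^N ≥ 169.54; 2^7 = 128, 2^8 = 256.
Minimum N = 8.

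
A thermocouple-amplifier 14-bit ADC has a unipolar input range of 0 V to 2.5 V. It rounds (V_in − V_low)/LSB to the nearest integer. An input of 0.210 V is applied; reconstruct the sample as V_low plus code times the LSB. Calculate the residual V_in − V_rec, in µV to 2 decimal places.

LSB = 2.5/2^14 = 152.59 µV.
(0.210 − 0)/0.000152588 = 1376.2560; round gives code 1376.
Code 1376 maps back to 0 + 1376×0.000152588 V = 0.20996094 V.
Difference: 3.90625e-05 V → 39.06 µV.

39.06 µV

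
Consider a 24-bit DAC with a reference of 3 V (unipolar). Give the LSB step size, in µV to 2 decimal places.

Full-scale span = 3 V.
LSB = 3 / 2^24 = 3 / 16777216 = 1.78814e-07 V = 0.18 µV.

0.18 µV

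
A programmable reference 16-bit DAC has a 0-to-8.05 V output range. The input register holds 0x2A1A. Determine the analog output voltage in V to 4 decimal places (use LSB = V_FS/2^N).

1.3239 V

LSB = 8.05 V / 2^16 = 122.83 µV.
Code 0x2A1A = 10778 decimal.
V_out = 0 + 10778 × 0.000122833 V = 1.3239 V.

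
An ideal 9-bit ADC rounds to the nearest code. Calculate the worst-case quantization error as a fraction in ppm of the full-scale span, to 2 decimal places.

976.56 ppm

Rounding → worst-case error = ½ LSB = V_FS/2^10, so 1e+06/1024 = 976.562 ppm of full scale.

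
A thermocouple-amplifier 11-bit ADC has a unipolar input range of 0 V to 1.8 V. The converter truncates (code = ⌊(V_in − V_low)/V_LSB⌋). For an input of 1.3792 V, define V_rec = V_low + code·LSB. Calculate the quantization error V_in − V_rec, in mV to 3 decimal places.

LSB = 1.8/2^11 = 0.879 mV.
(1.3792 − 0)/0.000878906 = 1569.2231; ⌊·⌋ gives code 1569.
V_rec = 0 + 1569·0.000878906 = 1.3790039 V.
Error = 1.3792 − 1.3790039 = 0.000196094 V = 0.196 mV.

0.196 mV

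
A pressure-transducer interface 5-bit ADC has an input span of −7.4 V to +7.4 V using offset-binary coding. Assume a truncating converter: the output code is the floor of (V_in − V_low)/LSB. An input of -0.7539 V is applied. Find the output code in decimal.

code 14

LSB = 14.8 V / 32 = 462.500 mV.
(V_in − V_low)/LSB = (-0.7539 − (−7.4)) / 0.4625 = 14.370.
Floor → code 14.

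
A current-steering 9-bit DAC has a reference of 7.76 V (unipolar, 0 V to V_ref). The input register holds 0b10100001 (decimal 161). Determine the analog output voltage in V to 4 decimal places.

LSB = 7.76 V / 2^9 = 15.156 mV.
Code 0b10100001 = 161 decimal.
V_out = 0 + 161 × 0.0151562 V = 2.44016 V.

2.4402 V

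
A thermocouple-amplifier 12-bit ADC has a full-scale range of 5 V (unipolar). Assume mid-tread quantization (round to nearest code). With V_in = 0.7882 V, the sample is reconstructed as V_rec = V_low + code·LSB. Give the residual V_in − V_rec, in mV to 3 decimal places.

-0.374 mV

One LSB is 5 V / 4096 = 1.221 mV.
Scaled input = 645.6934 LSBs, so code = 646.
Reconstructed: 0.78857422 V.
Difference: -0.000374219 V → -0.374 mV.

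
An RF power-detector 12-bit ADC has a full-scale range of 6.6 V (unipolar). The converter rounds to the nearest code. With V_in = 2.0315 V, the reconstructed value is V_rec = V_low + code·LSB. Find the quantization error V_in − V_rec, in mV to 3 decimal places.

LSB = 6.6/2^12 = 1.611 mV.
(V_in − V_low)/LSB = (2.0315 − 0)/0.00161133 = 1260.7612 → code 1261 (round).
V_rec = 0 + 1261·0.00161133 = 2.0318848 V.
Difference: -0.000384766 V → -0.385 mV.

-0.385 mV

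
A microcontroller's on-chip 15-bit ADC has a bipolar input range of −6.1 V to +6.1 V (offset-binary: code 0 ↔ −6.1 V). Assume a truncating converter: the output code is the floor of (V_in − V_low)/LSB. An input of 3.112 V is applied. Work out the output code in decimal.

code 24742

LSB = 12.2 V / 32768 = 372.31 µV.
(V_in − V_low)/LSB = (3.112 − (−6.1)) / 0.000372314 = 24742.526.
Floor → code 24742.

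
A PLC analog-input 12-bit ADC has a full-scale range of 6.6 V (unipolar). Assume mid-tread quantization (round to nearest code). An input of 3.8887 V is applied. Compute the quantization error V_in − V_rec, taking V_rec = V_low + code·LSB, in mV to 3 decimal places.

0.565 mV

One LSB is 6.6 V / 4096 = 1.611 mV.
(V_in − V_low)/LSB = (3.8887 − 0)/0.00161133 = 2413.3508 → code 2413 (round).
V_rec = 0 + 2413·0.00161133 = 3.8881348 V.
V_in − V_rec = 0.000565234 V = 0.565 mV.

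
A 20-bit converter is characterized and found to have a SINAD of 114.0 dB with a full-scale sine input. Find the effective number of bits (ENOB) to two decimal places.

18.64 bits

ENOB = (SINAD − 1.76) / 6.02 = (114.0 − 1.76)/6.02 = 18.645.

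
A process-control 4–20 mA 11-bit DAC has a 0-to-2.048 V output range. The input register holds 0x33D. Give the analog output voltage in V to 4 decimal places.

0.8290 V

LSB = 2.048 V / 2^11 = 1.000 mV.
Code 0x33D = 829 decimal.
V_out = 0 + 829 × 0.001 V = 0.829 V.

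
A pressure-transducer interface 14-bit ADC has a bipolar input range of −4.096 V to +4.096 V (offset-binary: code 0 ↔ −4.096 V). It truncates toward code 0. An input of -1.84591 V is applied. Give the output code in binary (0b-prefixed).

LSB = 8.192 V / 16384 = 0.500 mV.
(-1.84591 − (−4.096)) / 0.0005 = 4500.180 LSBs.
Floor → code 4500.
In binary (0b-prefixed): 0b1000110010100.

code 0b1000110010100 (decimal 4500)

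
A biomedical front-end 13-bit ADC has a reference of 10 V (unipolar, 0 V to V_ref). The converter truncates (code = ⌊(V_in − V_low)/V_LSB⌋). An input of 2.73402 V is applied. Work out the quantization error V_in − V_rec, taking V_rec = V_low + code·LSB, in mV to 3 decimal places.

LSB = 10/2^13 = 1.221 mV.
(2.73402 − 0)/0.0012207 = 2239.7092; ⌊·⌋ gives code 2239.
V_rec = 0 + 2239·0.0012207 = 2.7331543 V.
Error = 2.73402 − 2.7331543 = 0.000865703 V = 0.866 mV.

0.866 mV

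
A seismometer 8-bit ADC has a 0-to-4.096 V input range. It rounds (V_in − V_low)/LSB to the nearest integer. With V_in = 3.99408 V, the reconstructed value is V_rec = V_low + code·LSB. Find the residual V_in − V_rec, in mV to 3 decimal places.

Step size: 4.096 V ÷ 2^8 = 16.000 mV.
Scaled input = 249.6300 LSBs, so code = 250.
Code 250 maps back to 0 + 250×0.016 V = 4 V.
V_in − V_rec = -0.00592 V = -5.920 mV.

-5.920 mV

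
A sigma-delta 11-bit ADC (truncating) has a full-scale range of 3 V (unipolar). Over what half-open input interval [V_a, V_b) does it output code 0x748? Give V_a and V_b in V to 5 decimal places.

[2.73047 V, 2.73193 V)

LSB = 3/2^11 = 1.465 mV.
Code 0x748 = 1864 decimal.
V_a = V_low + 1864·LSB = 2.73047 V; V_b = V_low + 1865·LSB = 2.73193 V.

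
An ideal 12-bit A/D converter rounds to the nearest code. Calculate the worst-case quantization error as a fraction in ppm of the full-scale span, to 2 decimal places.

122.07 ppm

Rounding → worst-case error = ½ LSB = V_FS/2^13, so 1e+06/8192 = 122.07 ppm of full scale.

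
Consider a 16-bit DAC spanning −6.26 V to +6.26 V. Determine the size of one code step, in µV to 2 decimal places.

191.04 µV

Full-scale span = 12.52 V.
LSB = 12.52 / 2^16 = 12.52 / 65536 = 0.00019104 V = 191.04 µV.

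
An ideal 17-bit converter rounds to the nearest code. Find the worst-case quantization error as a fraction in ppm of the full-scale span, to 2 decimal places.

Rounding → worst-case error = ½ LSB = V_FS/2^18, so 1e+06/262144 = 3.8147 ppm of full scale.

3.81 ppm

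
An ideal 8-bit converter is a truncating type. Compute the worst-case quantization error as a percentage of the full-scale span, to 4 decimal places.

Truncating → worst-case error = 1 LSB = V_FS/2^8, so 100/256 = 0.390625 % of full scale.

0.3906 %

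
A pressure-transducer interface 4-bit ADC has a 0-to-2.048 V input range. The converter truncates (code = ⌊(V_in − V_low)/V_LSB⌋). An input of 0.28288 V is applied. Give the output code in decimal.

LSB = 2.048 V / 16 = 128.000 mV.
(V_in − V_low)/LSB = (0.28288 − 0) / 0.128 = 2.210.
So the output code is 2.

code 2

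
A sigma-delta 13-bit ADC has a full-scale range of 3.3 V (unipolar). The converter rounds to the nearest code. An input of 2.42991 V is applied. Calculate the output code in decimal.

code 6032

Full-scale span = 3.3 V; LSB = 3.3/2^13 = 402.83 µV.
(V_in − V_low)/LSB = (2.42991 − 0) / 0.000402832 = 6032.067.
So the output code is 6032.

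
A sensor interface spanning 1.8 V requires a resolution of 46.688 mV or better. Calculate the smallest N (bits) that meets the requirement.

6 bits

Number of steps required ≥ 1.8 V / 46.688 mV = 38.55.
Need 2^N ≥ 38.55; 2^5 = 32, 2^6 = 64.
Minimum N = 6.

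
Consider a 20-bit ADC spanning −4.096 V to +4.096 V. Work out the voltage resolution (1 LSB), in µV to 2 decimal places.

7.81 µV

Full-scale span = 8.192 V.
LSB = 8.192 / 2^20 = 8.192 / 1048576 = 7.8125e-06 V = 7.81 µV.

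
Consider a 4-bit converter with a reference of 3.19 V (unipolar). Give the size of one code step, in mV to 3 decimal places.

199.375 mV

Full-scale span = 3.19 V.
LSB = 3.19 / 2^4 = 3.19 / 16 = 0.199375 V = 199.375 mV.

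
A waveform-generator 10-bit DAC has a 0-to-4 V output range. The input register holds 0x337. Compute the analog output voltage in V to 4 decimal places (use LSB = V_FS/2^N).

3.2148 V

LSB = 4 V / 2^10 = 3.906 mV.
Code 0x337 = 823 decimal.
V_out = 0 + 823 × 0.00390625 V = 3.21484 V.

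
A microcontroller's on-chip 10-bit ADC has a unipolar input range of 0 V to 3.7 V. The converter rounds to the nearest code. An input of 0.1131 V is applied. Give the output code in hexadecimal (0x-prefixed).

code 0x1F (decimal 31)

Full-scale span = 3.7 V; LSB = 3.7/2^10 = 3.613 mV.
Input sits at 31.301 steps above V_low.
Round → code 31.
In hexadecimal (0x-prefixed): 0x1F.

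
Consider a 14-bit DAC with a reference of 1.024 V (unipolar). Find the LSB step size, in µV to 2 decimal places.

62.50 µV

Full-scale span = 1.024 V.
LSB = 1.024 / 2^14 = 1.024 / 16384 = 6.25e-05 V = 62.50 µV.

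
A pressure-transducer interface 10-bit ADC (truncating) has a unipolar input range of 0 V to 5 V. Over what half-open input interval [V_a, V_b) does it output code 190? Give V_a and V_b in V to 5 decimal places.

[0.92773 V, 0.93262 V)

LSB = 5/2^10 = 4.883 mV.
V_a = V_low + 190·LSB = 0.927734 V; V_b = V_low + 191·LSB = 0.932617 V.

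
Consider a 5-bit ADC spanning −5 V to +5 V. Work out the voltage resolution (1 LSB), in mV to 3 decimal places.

312.500 mV

Full-scale span = 10 V.
LSB = 10 / 2^5 = 10 / 32 = 0.3125 V = 312.500 mV.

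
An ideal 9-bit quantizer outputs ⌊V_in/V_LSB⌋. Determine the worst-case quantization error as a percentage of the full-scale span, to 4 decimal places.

Truncating → worst-case error = 1 LSB = V_FS/2^9, so 100/512 = 0.195312 % of full scale.

0.1953 %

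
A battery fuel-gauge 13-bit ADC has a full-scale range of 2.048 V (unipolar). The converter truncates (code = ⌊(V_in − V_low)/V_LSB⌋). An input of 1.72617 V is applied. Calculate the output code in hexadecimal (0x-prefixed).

LSB = 2.048 V / 8192 = 250.00 µV.
(1.72617 − 0) / 0.00025 = 6904.680 LSBs.
Floor → code 6904.
In hexadecimal (0x-prefixed): 0x1AF8.

code 0x1AF8 (decimal 6904)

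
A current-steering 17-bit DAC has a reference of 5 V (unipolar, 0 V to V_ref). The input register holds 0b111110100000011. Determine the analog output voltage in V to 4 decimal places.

1.2208 V

LSB = 5 V / 2^17 = 38.15 µV.
Code 0b111110100000011 = 32003 decimal.
V_out = 0 + 32003 × 3.8147e-05 V = 1.22082 V.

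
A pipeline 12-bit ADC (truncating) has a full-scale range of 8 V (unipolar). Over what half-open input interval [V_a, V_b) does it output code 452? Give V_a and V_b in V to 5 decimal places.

LSB = 8/2^12 = 1.953 mV.
V_a = V_low + 452·LSB = 0.882812 V; V_b = V_low + 453·LSB = 0.884766 V.

[0.88281 V, 0.88477 V)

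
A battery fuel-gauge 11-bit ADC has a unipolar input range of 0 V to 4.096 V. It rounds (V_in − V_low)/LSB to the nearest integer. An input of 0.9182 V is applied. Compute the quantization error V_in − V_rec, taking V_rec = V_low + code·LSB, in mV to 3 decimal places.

One LSB is 4.096 V / 2048 = 2.000 mV.
(V_in − V_low)/LSB = (0.9182 − 0)/0.002 = 459.1000 → code 459 (round).
V_rec = 0 + 459·0.002 = 0.918 V.
Error = 0.9182 − 0.918 = 0.0002 V = 0.200 mV.

0.200 mV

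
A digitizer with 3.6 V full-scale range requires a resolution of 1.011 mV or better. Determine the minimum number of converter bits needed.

12 bits

Number of steps required ≥ 3.6 V / 1.011 mV = 3560.83.
Need 2^N ≥ 3560.83; 2^11 = 2048, 2^12 = 4096.
Minimum N = 12.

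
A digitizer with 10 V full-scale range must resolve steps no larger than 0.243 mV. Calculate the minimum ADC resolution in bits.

16 bits

Number of steps required ≥ 10 V / 0.243 mV = 41152.26.
Need 2^N ≥ 41152.26; 2^15 = 32768, 2^16 = 65536.
Minimum N = 16.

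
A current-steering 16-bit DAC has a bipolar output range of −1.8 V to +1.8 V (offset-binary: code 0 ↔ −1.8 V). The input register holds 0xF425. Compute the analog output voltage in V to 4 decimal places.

LSB = 3.6 V / 2^16 = 54.93 µV.
Code 0xF425 = 62501 decimal.
V_out = (−1.8) + 62501 × 5.49316e-05 V = 1.63328 V.

1.6333 V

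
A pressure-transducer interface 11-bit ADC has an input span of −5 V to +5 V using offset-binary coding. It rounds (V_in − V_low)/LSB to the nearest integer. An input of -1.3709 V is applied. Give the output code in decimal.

code 743

LSB = 10 V / 2048 = 4.883 mV.
(-1.3709 − (−5)) / 0.00488281 = 743.240 LSBs.
round(743.240) = 743.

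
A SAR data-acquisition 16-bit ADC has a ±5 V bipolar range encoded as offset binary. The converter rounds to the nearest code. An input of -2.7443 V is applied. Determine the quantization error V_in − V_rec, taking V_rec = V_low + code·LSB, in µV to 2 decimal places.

Step size: 10 V ÷ 2^16 = 152.59 µV.
(V_in − V_low)/LSB = (-2.7443 − (−5))/0.000152588 = 14782.9555 → code 14783 (round).
V_rec = (−5) + 14783·0.000152588 = -2.7442932 V.
Difference: -6.78711e-06 V → -6.79 µV.

-6.79 µV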